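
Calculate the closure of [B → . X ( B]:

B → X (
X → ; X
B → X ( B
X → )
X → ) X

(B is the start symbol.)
To compute CLOSURE, for each item [A → α.Bβ] where B is a non-terminal, add [B → .γ] for all productions B → γ; repeat for the newly added items until nothing changes.

Start with: [B → . X ( B]
  [B → . X ( B] has the dot before X: add [X → . ; X], [X → . )], [X → . ) X]
No further items can be added.

CLOSURE = { [B → . X ( B], [X → . ) X], [X → . )], [X → . ; X] }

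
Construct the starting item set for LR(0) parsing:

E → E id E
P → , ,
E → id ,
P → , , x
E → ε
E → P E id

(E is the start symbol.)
{ [E → . E id E], [E → . P E id], [E → . id ,], [E → .], [E' → . E], [P → . , , x], [P → . , ,] }

First, augment the grammar with E' → E
I₀ = CLOSURE({ [E' → . E] }):
  [E' → . E] has the dot before E: add [E → . E id E], [E → . id ,], [E → .], [E → . P E id]
  [E → . P E id] has the dot before P: add [P → . , ,], [P → . , , x]
No further items can be added.

I₀ = { [E → . E id E], [E → . P E id], [E → . id ,], [E → .], [E' → . E], [P → . , , x], [P → . , ,] }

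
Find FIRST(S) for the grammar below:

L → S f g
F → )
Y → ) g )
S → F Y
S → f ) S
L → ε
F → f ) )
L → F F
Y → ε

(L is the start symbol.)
To compute FIRST(S), examine every production with S on the left-hand side, reading each right-hand side left to right until a non-nullable symbol is reached.

FIRST sets of the other non-terminals involved (by the same procedure, iterated to a fixed point):
  FIRST(F) = { ')', 'f' }

From S → F Y:
  - F is a non-terminal: add FIRST(F) \ {ε} = { ')', 'f' }
    F is not nullable, so stop
From S → f ) S:
  - f is a terminal: add 'f' and stop

Collecting: FIRST(S) = { ')', 'f' }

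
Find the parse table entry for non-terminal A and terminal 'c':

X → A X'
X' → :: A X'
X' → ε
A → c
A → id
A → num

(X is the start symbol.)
To find M[A, 'c'], we find productions for A where 'c' is in the predict set (PREDICT(N → α) = (FIRST(α) \ {ε}) ∪ (FOLLOW(N) if α ⇒* ε)).

A → c: PREDICT = { 'c' }
  'c' is in predict set, so this production goes in M[A, 'c']
A → id: PREDICT = { 'id' }
A → num: PREDICT = { 'num' }

M[A, 'c'] = A → c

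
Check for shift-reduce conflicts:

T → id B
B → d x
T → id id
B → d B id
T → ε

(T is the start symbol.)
A shift-reduce conflict occurs when an LR(0) state has both:
  - a complete (reduce) item [A → α .] (dot at the end), and
  - a shift item [B → β . c γ] (dot before a terminal).

Augment with T' → T and build the canonical LR(0) collection (I0 = CLOSURE({[T' → . T]}), then GOTO on every symbol after a dot until no new states appear). It has 9 states:
  I0: { [T → . id B], [T → . id id], [T → .], [T' → . T] }  — shift, reduce
  I1: { [T' → T .] }  — accept
  I2: { [B → . d B id], [B → . d x], [T → id . B], [T → id . id] }  — shift
  I3: { [T → id B .] }  — reduce
  I4: { [B → . d B id], [B → . d x], [B → d . B id], [B → d . x] }  — shift
  I5: { [T → id id .] }  — reduce
  I6: { [B → d B . id] }  — shift
  I7: { [B → d x .] }  — reduce
  I8: { [B → d B id .] }  — reduce

I0 contains reduce item [T → .] and shift items [T → . id B], [T → . id id] — shift-reduce conflict.

Answer: Yes — I0: [T → .] vs [T → . id B]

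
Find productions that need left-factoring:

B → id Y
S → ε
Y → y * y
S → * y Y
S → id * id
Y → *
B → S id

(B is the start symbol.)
No, left-factoring is not needed

Left-factoring is needed when two productions for the same non-terminal
share a common prefix on the right-hand side.

Productions for B:
  B → id Y
  B → S id
Productions for S:
  S → ε
  S → * y Y
  S → id * id
Productions for Y:
  Y → y * y
  Y → *

No common prefixes found.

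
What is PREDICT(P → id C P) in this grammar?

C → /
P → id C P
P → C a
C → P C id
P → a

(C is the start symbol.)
{ 'id' }

PREDICT(P → id C P) = (FIRST(RHS) \ {ε}) ∪ (FOLLOW(P) if ε ∈ FIRST(RHS), i.e. RHS ⇒* ε)
FIRST(id C P) = { 'id' }
ε ∉ FIRST(id C P), so FOLLOW(P) is not added.
PREDICT(P → id C P) = { 'id' }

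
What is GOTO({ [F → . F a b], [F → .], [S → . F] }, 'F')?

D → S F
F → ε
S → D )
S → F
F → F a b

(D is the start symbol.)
{ [F → F . a b], [S → F .] }

GOTO(I, 'F') = CLOSURE({ [A → αX.β] : [A → α.Xβ] ∈ I, X = 'F' })

Items with dot before 'F', with the dot advanced:
  [F → . F a b] → [F → F . a b]
  [S → . F] → [S → F .]
Closure adds nothing (no advanced item has the dot before a non-terminal).

GOTO = { [F → F . a b], [S → F .] }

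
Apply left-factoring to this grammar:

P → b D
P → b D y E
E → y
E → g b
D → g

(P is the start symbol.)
P → b D P'
P' → ε
P' → y E
E → y
E → g b
D → g

Left-factoring transforms A → αβ₁ | αβ₂ into A → αA' and A' → β₁ | β₂
(α is the longest common prefix among the alternatives). Repeat until
no nonterminal has two alternatives with a common prefix.

Round 1: P has alternatives sharing prefix 'b D'. Introduce P': P → b D P'
  Add: P' → ε
  Add: P' → y E

No remaining common prefixes — done.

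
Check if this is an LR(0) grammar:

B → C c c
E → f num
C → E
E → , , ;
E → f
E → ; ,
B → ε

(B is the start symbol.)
No. Shift-reduce conflict between [B → .] and [E → . , , ;]

A grammar is LR(0) if no state in the canonical LR(0) collection has:
  - both a shift item (dot before a terminal) and a complete item (shift-reduce conflict), or
  - two or more complete items (reduce-reduce conflict; the accept item [B' → B .] counts as a complete item here).

Augment with B' → B and build the canonical LR(0) collection (I0 = CLOSURE({[B' → . B]}), then GOTO on every symbol after a dot until no new states appear). It has 13 states:
  I0: { [B → . C c c], [B → .], [B' → . B], [C → . E], [E → . , , ;], [E → . ; ,], [E → . f num], [E → . f] }  — shift, reduce
  I1: { [E → , . , ;] }  — shift
  I2: { [E → ; . ,] }  — shift
  I3: { [B' → B .] }  — accept
  I4: { [B → C . c c] }  — shift
  I5: { [C → E .] }  — reduce
  I6: { [E → f . num], [E → f .] }  — shift, reduce
  I7: { [E → f num .] }  — reduce
  I8: { [B → C c . c] }  — shift
  I9: { [B → C c c .] }  — reduce
  I10: { [E → ; , .] }  — reduce
  I11: { [E → , , . ;] }  — shift
  I12: { [E → , , ; .] }  — reduce

Conflict in state I0:
  Shift-reduce conflict between [B → .] and [E → . , , ;]
So the grammar is NOT LR(0).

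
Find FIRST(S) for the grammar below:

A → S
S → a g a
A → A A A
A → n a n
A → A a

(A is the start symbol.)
From S → a g a:
  - a is a terminal: add 'a' and stop

Collecting: FIRST(S) = { 'a' }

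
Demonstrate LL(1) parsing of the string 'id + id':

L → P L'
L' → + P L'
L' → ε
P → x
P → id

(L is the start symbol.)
LL(1) parsing maintains a stack (initially the start symbol over $) and the input. At each step: if the stack top is a terminal, match it against the current input token; if it is a non-terminal N, replace it with the RHS of M[N, lookahead] (the unique production whose predict set contains the lookahead).

Stack is shown with the top on the left.

Stack     Input      Action
---------------------------
L $       id + id $  output L → P L'
P L' $    id + id $  output P → id
id L' $   id + id $  match 'id'
L' $      + id $     output L' → + P L'
+ P L' $  + id $     match '+'
P L' $    id $       output P → id
id L' $   id $       match 'id'
L' $      $          output L' → ε
$         $          accept

The string is accepted.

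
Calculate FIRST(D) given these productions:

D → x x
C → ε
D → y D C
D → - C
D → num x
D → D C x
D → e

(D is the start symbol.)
{ '-', 'e', 'num', 'x', 'y' }

From D → x x:
  - x is a terminal: add 'x' and stop
From D → y D C:
  - y is a terminal: add 'y' and stop
From D → - C:
  - '-' is a terminal: add '-' and stop
From D → num x:
  - num is a terminal: add 'num' and stop
From D → D C x:
  - D is the symbol being defined: contributes nothing new
    D is not nullable, so stop
From D → e:
  - e is a terminal: add 'e' and stop

Collecting: FIRST(D) = { '-', 'e', 'num', 'x', 'y' }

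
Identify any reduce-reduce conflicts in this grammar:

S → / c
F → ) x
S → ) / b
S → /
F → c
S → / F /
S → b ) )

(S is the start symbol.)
Augment with S' → S and build the canonical LR(0) collection (I0 = CLOSURE({[S' → . S]}), then GOTO on every symbol after a dot until no new states appear). It has 14 states:
  I0: { [S → . ) / b], [S → . / F /], [S → . / c], [S → . /], [S → . b ) )], [S' → . S] }  — shift
  I1: { [S → ) . / b] }  — shift
  I2: { [F → . ) x], [F → . c], [S → / . F /], [S → / . c], [S → / .] }  — shift, reduce
  I3: { [S' → S .] }  — accept
  I4: { [S → b . ) )] }  — shift
  I5: { [S → b ) . )] }  — shift
  I6: { [S → b ) ) .] }  — reduce
  I7: { [F → ) . x] }  — shift
  I8: { [S → / F . /] }  — shift
  I9: { [F → c .], [S → / c .] }  — 2 reduces
  I10: { [S → / F / .] }  — reduce
  I11: { [F → ) x .] }  — reduce
  I12: { [S → ) / . b] }  — shift
  I13: { [S → ) / b .] }  — reduce

I9 contains complete items [F → c .], [S → / c .] — reduce-reduce conflict.

Answer: Yes — I9: [F → c .] vs [S → / c .]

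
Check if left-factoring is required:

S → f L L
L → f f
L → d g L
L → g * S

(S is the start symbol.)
Left-factoring is needed when two productions for the same non-terminal
share a common prefix on the right-hand side.

Productions for L:
  L → f f
  L → d g L
  L → g * S

No common prefixes found.

Answer: No, left-factoring is not needed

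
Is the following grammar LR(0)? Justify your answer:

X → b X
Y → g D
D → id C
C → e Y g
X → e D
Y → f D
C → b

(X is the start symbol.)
Yes, the grammar is LR(0)

A grammar is LR(0) if no state in the canonical LR(0) collection has:
  - both a shift item (dot before a terminal) and a complete item (shift-reduce conflict), or
  - two or more complete items (reduce-reduce conflict; the accept item [X' → X .] counts as a complete item here).

Augment with X' → X and build the canonical LR(0) collection (I0 = CLOSURE({[X' → . X]}), then GOTO on every symbol after a dot until no new states appear). It has 16 states:
  I0: { [X → . b X], [X → . e D], [X' → . X] }  — shift
  I1: { [X' → X .] }  — accept
  I2: { [X → . b X], [X → . e D], [X → b . X] }  — shift
  I3: { [D → . id C], [X → e . D] }  — shift
  I4: { [X → e D .] }  — reduce
  I5: { [C → . b], [C → . e Y g], [D → id . C] }  — shift
  I6: { [D → id C .] }  — reduce
  I7: { [C → b .] }  — reduce
  I8: { [C → e . Y g], [Y → . f D], [Y → . g D] }  — shift
  I9: { [C → e Y . g] }  — shift
  I10: { [D → . id C], [Y → f . D] }  — shift
  I11: { [D → . id C], [Y → g . D] }  — shift
  I12: { [Y → g D .] }  — reduce
  I13: { [Y → f D .] }  — reduce
  I14: { [C → e Y g .] }  — reduce
  I15: { [X → b X .] }  — reduce

Every state is either a pure shift/goto state or contains exactly one complete item and nothing to shift — no conflicts. The grammar is LR(0).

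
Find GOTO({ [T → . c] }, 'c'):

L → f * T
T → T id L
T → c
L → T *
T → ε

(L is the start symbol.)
GOTO(I, 'c') = CLOSURE({ [A → αX.β] : [A → α.Xβ] ∈ I, X = 'c' })

Items with dot before 'c', with the dot advanced:
  [T → . c] → [T → c .]
Closure adds nothing (no advanced item has the dot before a non-terminal).

GOTO = { [T → c .] }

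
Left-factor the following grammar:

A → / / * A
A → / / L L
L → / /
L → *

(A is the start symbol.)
A → / / A'
A' → * A
A' → L L
L → / /
L → *

Left-factoring transforms A → αβ₁ | αβ₂ into A → αA' and A' → β₁ | β₂
(α is the longest common prefix among the alternatives). Repeat until
no nonterminal has two alternatives with a common prefix.

Round 1: A has alternatives sharing prefix '/ /'. Introduce A': A → / / A'
  Add: A' → * A
  Add: A' → L L

No remaining common prefixes — done.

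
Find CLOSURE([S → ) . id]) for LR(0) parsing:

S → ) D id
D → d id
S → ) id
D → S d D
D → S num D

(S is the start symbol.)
Start with: [S → ) . id]
The dot precedes the terminal id, so nothing is added.

CLOSURE = { [S → ) . id] }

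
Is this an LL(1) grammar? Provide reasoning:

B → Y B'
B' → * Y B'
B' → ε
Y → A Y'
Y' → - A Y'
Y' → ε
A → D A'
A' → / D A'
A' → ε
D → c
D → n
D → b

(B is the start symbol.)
A grammar is LL(1) if for each non-terminal N with multiple productions, the predict sets of those productions are pairwise disjoint, where PREDICT(N → α) = (FIRST(α) \ {ε}) ∪ (FOLLOW(N) if α ⇒* ε).

Relevant sets:
  FOLLOW(B') = { $ }
  FOLLOW(Y') = { $, '*' }
  FOLLOW(A') = { $, '*', '-' }

For B':
  PREDICT(B' → '*' Y B') = { '*' }
  PREDICT(B' → ε) = { $ }
For Y':
  PREDICT(Y' → '-' A Y') = { '-' }
  PREDICT(Y' → ε) = { $, '*' }
For A':
  PREDICT(A' → '/' D A') = { '/' }
  PREDICT(A' → ε) = { $, '*', '-' }
For D:
  PREDICT(D → c) = { 'c' }
  PREDICT(D → n) = { 'n' }
  PREDICT(D → b) = { 'b' }
B, Y, A have a single production, so nothing to check there.

All predict sets are disjoint. The grammar IS LL(1).

Answer: Yes, the grammar is LL(1).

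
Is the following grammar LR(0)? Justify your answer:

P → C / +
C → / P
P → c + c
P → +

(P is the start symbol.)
Yes, the grammar is LR(0)

Augment with P' → P and build the canonical LR(0) collection (I0 = CLOSURE({[P' → . P]}), then GOTO on every symbol after a dot until no new states appear). It has 11 states:
  I0: { [C → . / P], [P → . +], [P → . C / +], [P → . c + c], [P' → . P] }  — shift
  I1: { [P → + .] }  — reduce
  I2: { [C → . / P], [C → / . P], [P → . +], [P → . C / +], [P → . c + c] }  — shift
  I3: { [P → C . / +] }  — shift
  I4: { [P' → P .] }  — accept
  I5: { [P → c . + c] }  — shift
  I6: { [P → c + . c] }  — shift
  I7: { [P → c + c .] }  — reduce
  I8: { [P → C / . +] }  — shift
  I9: { [P → C / + .] }  — reduce
  I10: { [C → / P .] }  — reduce

Every state is either a pure shift/goto state or contains exactly one complete item and nothing to shift — no conflicts. The grammar is LR(0).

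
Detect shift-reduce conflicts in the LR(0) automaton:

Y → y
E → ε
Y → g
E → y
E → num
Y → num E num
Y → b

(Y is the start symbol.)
A shift-reduce conflict occurs when an LR(0) state has both:
  - a complete (reduce) item [A → α .] (dot at the end), and
  - a shift item [B → β . c γ] (dot before a terminal).

Augment with Y' → Y and build the canonical LR(0) collection (I0 = CLOSURE({[Y' → . Y]}), then GOTO on every symbol after a dot until no new states appear). It has 10 states:
  I0: { [Y → . b], [Y → . g], [Y → . num E num], [Y → . y], [Y' → . Y] }  — shift
  I1: { [Y' → Y .] }  — accept
  I2: { [Y → b .] }  — reduce
  I3: { [Y → g .] }  — reduce
  I4: { [E → . num], [E → . y], [E → .], [Y → num . E num] }  — shift, reduce
  I5: { [Y → y .] }  — reduce
  I6: { [Y → num E . num] }  — shift
  I7: { [E → num .] }  — reduce
  I8: { [E → y .] }  — reduce
  I9: { [Y → num E num .] }  — reduce

I4 contains reduce item [E → .] and shift items [E → . num], [E → . y] — shift-reduce conflict.

Answer: Yes — I4: [E → .] vs [E → . num]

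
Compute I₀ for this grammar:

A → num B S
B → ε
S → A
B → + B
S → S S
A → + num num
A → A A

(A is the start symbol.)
{ [A → . + num num], [A → . A A], [A → . num B S], [A' → . A] }

First, augment the grammar with A' → A
I₀ = CLOSURE({ [A' → . A] }):
  [A' → . A] has the dot before A: add [A → . num B S], [A → . + num num], [A → . A A]
No further items can be added.

I₀ = { [A → . + num num], [A → . A A], [A → . num B S], [A' → . A] }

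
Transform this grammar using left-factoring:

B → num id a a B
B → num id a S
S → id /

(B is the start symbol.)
Left-factoring transforms A → αβ₁ | αβ₂ into A → αA' and A' → β₁ | β₂
(α is the longest common prefix among the alternatives). Repeat until
no nonterminal has two alternatives with a common prefix.

Round 1: B has alternatives sharing prefix 'num id a'. Introduce B': B → num id a B'
  Add: B' → a B
  Add: B' → S

No remaining common prefixes — done.

Resulting grammar:
B → num id a B'
B' → a B
B' → S
S → id /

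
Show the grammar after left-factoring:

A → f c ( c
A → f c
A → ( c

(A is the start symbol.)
A → f c A'
A' → ( c
A' → ε
A → ( c

Left-factoring transforms A → αβ₁ | αβ₂ into A → αA' and A' → β₁ | β₂
(α is the longest common prefix among the alternatives). Repeat until
no nonterminal has two alternatives with a common prefix.

Round 1: A has alternatives sharing prefix 'f c'. Introduce A': A → f c A'
  Add: A' → ( c
  Add: A' → ε

No remaining common prefixes — done.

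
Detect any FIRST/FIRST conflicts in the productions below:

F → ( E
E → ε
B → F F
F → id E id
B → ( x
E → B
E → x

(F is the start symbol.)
Yes. B → F F / B → '(' x on { '(' }

A FIRST/FIRST conflict occurs when two productions N → α and N → β for the same non-terminal have FIRST(α) ∩ FIRST(β) ≠ ∅ (with ε ∈ FIRST of a nullable right-hand side, so two nullable alternatives also conflict).

FIRST sets of the non-terminals at (or reachable through a nullable prefix from) the front of some alternative:
  FIRST(B) = { '(', 'id' }
  FIRST(F) = { '(', 'id' }

Productions for F:
  F → ( E: FIRST = { '(' }
  F → id E id: FIRST = { 'id' }
Productions for E:
  E → ε: FIRST = { ε }
  E → B: FIRST = { '(', 'id' }
  E → x: FIRST = { 'x' }
Productions for B:
  B → F F: FIRST = { '(', 'id' }
  B → ( x: FIRST = { '(' }

Conflict for B: B → F F and B → ( x
  Overlap: { '(' }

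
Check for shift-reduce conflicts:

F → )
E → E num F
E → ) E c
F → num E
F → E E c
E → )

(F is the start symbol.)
Yes — I1: [E → ) .] vs [E → . )]; I5: [E → ) .] vs [E → . )]; I6: [F → num E .] vs [E → E . num F]

A shift-reduce conflict occurs when an LR(0) state has both:
  - a complete (reduce) item [A → α .] (dot at the end), and
  - a shift item [B → β . c γ] (dot before a terminal).

Augment with F' → F and build the canonical LR(0) collection (I0 = CLOSURE({[F' → . F]}), then GOTO on every symbol after a dot until no new states appear). It has 13 states:
  I0: { [E → . ) E c], [E → . )], [E → . E num F], [F → . )], [F → . E E c], [F → . num E], [F' → . F] }  — shift
  I1: { [E → ) . E c], [E → ) .], [E → . ) E c], [E → . )], [E → . E num F], [F → ) .] }  — shift, 2 reduces
  I2: { [E → . ) E c], [E → . )], [E → . E num F], [E → E . num F], [F → E . E c] }  — shift
  I3: { [F' → F .] }  — accept
  I4: { [E → . ) E c], [E → . )], [E → . E num F], [F → num . E] }  — shift
  I5: { [E → ) . E c], [E → ) .], [E → . ) E c], [E → . )], [E → . E num F] }  — shift, reduce
  I6: { [E → E . num F], [F → num E .] }  — shift, reduce
  I7: { [E → . ) E c], [E → . )], [E → . E num F], [E → E num . F], [F → . )], [F → . E E c], [F → . num E] }  — shift
  I8: { [E → E num F .] }  — reduce
  I9: { [E → ) E . c], [E → E . num F] }  — shift
  I10: { [E → ) E c .] }  — reduce
  I11: { [E → E . num F], [F → E E . c] }  — shift
  I12: { [F → E E c .] }  — reduce

I1 contains reduce items [E → ) .], [F → ) .] and shift items [E → . )], [E → . ) E c] — shift-reduce conflict.
I5 contains reduce item [E → ) .] and shift items [E → . )], [E → . ) E c] — shift-reduce conflict.
I6 contains reduce item [F → num E .] and shift item [E → E . num F] — shift-reduce conflict.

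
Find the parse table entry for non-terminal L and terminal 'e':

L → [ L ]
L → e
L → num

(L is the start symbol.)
To find M[L, 'e'], we find productions for L where 'e' is in the predict set (PREDICT(N → α) = (FIRST(α) \ {ε}) ∪ (FOLLOW(N) if α ⇒* ε)).

L → [ L ]: PREDICT = { '[' }
L → e: PREDICT = { 'e' }
  'e' is in predict set, so this production goes in M[L, 'e']
L → num: PREDICT = { 'num' }

M[L, 'e'] = L → e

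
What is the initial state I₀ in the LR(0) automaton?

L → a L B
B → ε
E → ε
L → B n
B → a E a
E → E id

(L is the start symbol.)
{ [B → . a E a], [B → .], [L → . B n], [L → . a L B], [L' → . L] }

First, augment the grammar with L' → L
I₀ = CLOSURE({ [L' → . L] }):
  [L' → . L] has the dot before L: add [L → . a L B], [L → . B n]
  [L → . B n] has the dot before B: add [B → .], [B → . a E a]
No further items can be added.

I₀ = { [B → . a E a], [B → .], [L → . B n], [L → . a L B], [L' → . L] }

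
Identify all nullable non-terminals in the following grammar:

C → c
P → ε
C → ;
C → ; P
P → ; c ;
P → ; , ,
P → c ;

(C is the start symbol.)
{ 'P' }

A non-terminal is nullable if it can derive ε (the empty string): either it has an ε-production, or it has a production whose right-hand side consists entirely of nullable non-terminals.

ε-productions: P → ε
So P is immediately nullable.
No further non-terminal can be added: every production for the remaining non-terminals contains a terminal or a non-nullable non-terminal.
Nullable = { 'P' }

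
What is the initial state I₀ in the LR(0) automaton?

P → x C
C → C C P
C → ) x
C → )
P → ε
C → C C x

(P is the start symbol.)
First, augment the grammar with P' → P
I₀ = CLOSURE({ [P' → . P] }):
  [P' → . P] has the dot before P: add [P → . x C], [P → .]
No further items can be added.

I₀ = { [P → . x C], [P → .], [P' → . P] }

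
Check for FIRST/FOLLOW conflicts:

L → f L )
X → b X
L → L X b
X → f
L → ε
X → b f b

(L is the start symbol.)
Yes. L → f L ')' with FOLLOW(L) on { 'f' }; L → L X b with FOLLOW(L) on { 'b', 'f' }

A FIRST/FOLLOW conflict occurs when a non-terminal N has a nullable alternative N → β (β ⇒* ε) and another alternative N → α with FIRST(α) ∩ FOLLOW(N) ≠ ∅: on such a lookahead the parser cannot decide between expanding α and letting N vanish via β.

Nullable non-terminals: L.
FIRST sets used below: FIRST(L) = { 'b', 'f', ε }, FIRST(X) = { 'b', 'f' }

L: nullable alternative(s) L → ε; FOLLOW(L) = { $, ')', 'b', 'f' }
  L → f L ): FIRST \ {ε} = { 'f' } — overlaps FOLLOW(L) on { 'f' }: CONFLICT
  L → L X b: FIRST \ {ε} = { 'b', 'f' } — overlaps FOLLOW(L) on { 'b', 'f' }: CONFLICT
  L → ε: FIRST \ {ε} = { } — this is the only nullable alternative, skip

X has no nullable alternative, so no FIRST/FOLLOW check is needed there.

So the grammar has 2 FIRST/FOLLOW conflicts (marked CONFLICT above).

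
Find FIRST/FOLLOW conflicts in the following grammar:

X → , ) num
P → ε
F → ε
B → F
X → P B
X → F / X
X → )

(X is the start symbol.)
No FIRST/FOLLOW conflicts.

A FIRST/FOLLOW conflict occurs when a non-terminal N has a nullable alternative N → β (β ⇒* ε) and another alternative N → α with FIRST(α) ∩ FOLLOW(N) ≠ ∅: on such a lookahead the parser cannot decide between expanding α and letting N vanish via β.

Nullable non-terminals: B, F, P, X.
FIRST sets used below: FIRST(P) = { ε }, FIRST(B) = { ε }, FIRST(F) = { ε }
B has a nullable alternative but only one production, so nothing to check.
F has a nullable alternative but only one production, so nothing to check.
P has a nullable alternative but only one production, so nothing to check.

X: nullable alternative(s) X → P B; FOLLOW(X) = { $ }
  X → , ) num: FIRST \ {ε} = { ',' } — disjoint from FOLLOW(X)
  X → P B: FIRST \ {ε} = { } — this is the only nullable alternative, skip
  X → F / X: FIRST \ {ε} = { '/' } — disjoint from FOLLOW(X)
  X → ): FIRST \ {ε} = { ')' } — disjoint from FOLLOW(X)

No FIRST/FOLLOW conflicts found.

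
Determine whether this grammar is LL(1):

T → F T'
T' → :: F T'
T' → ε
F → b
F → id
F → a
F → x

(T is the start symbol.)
Yes, the grammar is LL(1).

A grammar is LL(1) if for each non-terminal N with multiple productions, the predict sets of those productions are pairwise disjoint, where PREDICT(N → α) = (FIRST(α) \ {ε}) ∪ (FOLLOW(N) if α ⇒* ε).

Relevant sets:
  FOLLOW(T') = { $ }

For T':
  PREDICT(T' → :: F T') = { '::' }
  PREDICT(T' → ε) = { $ }
For F:
  PREDICT(F → b) = { 'b' }
  PREDICT(F → id) = { 'id' }
  PREDICT(F → a) = { 'a' }
  PREDICT(F → x) = { 'x' }
T has a single production, so nothing to check there.

All predict sets are disjoint. The grammar IS LL(1).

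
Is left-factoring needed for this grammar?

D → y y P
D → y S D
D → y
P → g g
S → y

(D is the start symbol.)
Left-factoring is needed when two productions for the same non-terminal
share a common prefix on the right-hand side.

Productions for D:
  D → y y P
  D → y S D
  D → y

Found common prefix 'y' in productions for D

Answer: Yes, D has productions with common prefix 'y'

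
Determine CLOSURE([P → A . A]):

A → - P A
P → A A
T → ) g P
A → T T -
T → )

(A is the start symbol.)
To compute CLOSURE, for each item [A → α.Bβ] where B is a non-terminal, add [B → .γ] for all productions B → γ; repeat for the newly added items until nothing changes.

Start with: [P → A . A]
  [P → A . A] has the dot before A: add [A → . - P A], [A → . T T -]
  [A → . T T -] has the dot before T: add [T → . ) g P], [T → . )]
No further items can be added.

CLOSURE = { [A → . - P A], [A → . T T -], [P → A . A], [T → . ) g P], [T → . )] }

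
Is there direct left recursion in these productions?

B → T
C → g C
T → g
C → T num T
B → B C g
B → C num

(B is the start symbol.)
Yes, B is left-recursive

Direct left recursion occurs when N → N α for some non-terminal N (the right-hand side begins with the left-hand side itself).

B → T: starts with T
C → g C: starts with g
T → g: starts with g
C → T num T: starts with T
B → B C g: LEFT RECURSIVE (starts with B)
B → C num: starts with C

The grammar has direct left recursion on: B.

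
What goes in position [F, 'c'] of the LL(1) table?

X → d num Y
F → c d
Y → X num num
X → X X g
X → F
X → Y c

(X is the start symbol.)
F → c d

To find M[F, 'c'], we find productions for F where 'c' is in the predict set (PREDICT(N → α) = (FIRST(α) \ {ε}) ∪ (FOLLOW(N) if α ⇒* ε)).

F → c d: PREDICT = { 'c' }
  'c' is in predict set, so this production goes in M[F, 'c']

M[F, 'c'] = F → c d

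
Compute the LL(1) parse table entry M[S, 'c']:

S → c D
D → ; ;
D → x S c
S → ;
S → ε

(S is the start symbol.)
S → c D, S → ε

To find M[S, 'c'], we find productions for S where 'c' is in the predict set (PREDICT(N → α) = (FIRST(α) \ {ε}) ∪ (FOLLOW(N) if α ⇒* ε)).

Relevant sets:
  FOLLOW(S) = { $, 'c' }

S → c D: PREDICT = { 'c' }
  'c' is in predict set, so this production goes in M[S, 'c']
S → ;: PREDICT = { ';' }
S → ε: PREDICT = { $, 'c' }
  'c' is in predict set, so this production goes in M[S, 'c']

M[S, 'c'] = S → c D, S → ε  (a multiply-defined cell — the grammar is not LL(1))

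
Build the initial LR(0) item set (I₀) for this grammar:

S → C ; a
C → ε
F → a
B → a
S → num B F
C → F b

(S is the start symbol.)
First, augment the grammar with S' → S
I₀ = CLOSURE({ [S' → . S] }):
  [S' → . S] has the dot before S: add [S → . C ; a], [S → . num B F]
  [S → . C ; a] has the dot before C: add [C → .], [C → . F b]
  [C → . F b] has the dot before F: add [F → . a]
No further items can be added.

I₀ = { [C → . F b], [C → .], [F → . a], [S → . C ; a], [S → . num B F], [S' → . S] }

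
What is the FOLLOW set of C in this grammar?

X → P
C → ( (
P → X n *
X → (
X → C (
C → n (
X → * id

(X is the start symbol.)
{ '(' }

To compute FOLLOW(C), find every occurrence of C on a right-hand side N → α C β: add FIRST(β) \ {ε}, and if β is empty or nullable also add FOLLOW(N). Iterate to a fixed point.

In X → C (: C is followed by '(', add FIRST('(') \ {ε} = { '(' }

Taking the union: FOLLOW(C) = { '(' }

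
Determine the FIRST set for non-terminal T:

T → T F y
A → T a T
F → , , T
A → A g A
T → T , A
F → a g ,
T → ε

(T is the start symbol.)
To compute FIRST(T), examine every production with T on the left-hand side, reading each right-hand side left to right until a non-nullable symbol is reached.

FIRST sets of the other non-terminals involved (by the same procedure, iterated to a fixed point):
  FIRST(F) = { ',', 'a' }

From T → T F y:
  - T is the symbol being defined: contributes nothing new
    T is nullable, so continue to the next symbol
  - F is a non-terminal: add FIRST(F) \ {ε} = { ',', 'a' }
    F is not nullable, so stop
From T → T , A:
  - T is the symbol being defined: contributes nothing new
    T is nullable, so continue to the next symbol
  - ',' is a terminal: add ',' and stop
From T → ε:
  - ε-production, so ε ∈ FIRST(T)

Collecting: FIRST(T) = { ',', 'a', ε }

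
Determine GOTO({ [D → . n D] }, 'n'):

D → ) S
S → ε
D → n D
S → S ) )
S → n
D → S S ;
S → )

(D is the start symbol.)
{ [D → . ) S], [D → . S S ;], [D → . n D], [D → n . D], [S → . )], [S → . S ) )], [S → . n], [S → .] }

GOTO(I, 'n') = CLOSURE({ [A → αX.β] : [A → α.Xβ] ∈ I, X = 'n' })

Items with dot before 'n', with the dot advanced:
  [D → . n D] → [D → n . D]
Closure of the advanced items:
  [D → n . D] has the dot before D: add [D → . ) S], [D → . n D], [D → . S S ;]
  [D → . S S ;] has the dot before S: add [S → .], [S → . S ) )], [S → . n], [S → . )]

GOTO = { [D → . ) S], [D → . S S ;], [D → . n D], [D → n . D], [S → . )], [S → . S ) )], [S → . n], [S → .] }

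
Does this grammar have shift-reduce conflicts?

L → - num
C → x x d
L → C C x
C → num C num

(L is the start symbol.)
Augment with L' → L and build the canonical LR(0) collection (I0 = CLOSURE({[L' → . L]}), then GOTO on every symbol after a dot until no new states appear). It has 13 states:
  I0: { [C → . num C num], [C → . x x d], [L → . - num], [L → . C C x], [L' → . L] }  — shift
  I1: { [L → - . num] }  — shift
  I2: { [C → . num C num], [C → . x x d], [L → C . C x] }  — shift
  I3: { [L' → L .] }  — accept
  I4: { [C → . num C num], [C → . x x d], [C → num . C num] }  — shift
  I5: { [C → x . x d] }  — shift
  I6: { [C → x x . d] }  — shift
  I7: { [C → x x d .] }  — reduce
  I8: { [C → num C . num] }  — shift
  I9: { [C → num C num .] }  — reduce
  I10: { [L → C C . x] }  — shift
  I11: { [L → C C x .] }  — reduce
  I12: { [L → - num .] }  — reduce

No state contains both a complete item and a shift item.

Answer: No shift-reduce conflicts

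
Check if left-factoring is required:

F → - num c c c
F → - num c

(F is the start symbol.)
Left-factoring is needed when two productions for the same non-terminal
share a common prefix on the right-hand side.

Productions for F:
  F → - num c c c
  F → - num c

Found common prefix '- num c' in productions for F

Answer: Yes, F has productions with common prefix '- num c'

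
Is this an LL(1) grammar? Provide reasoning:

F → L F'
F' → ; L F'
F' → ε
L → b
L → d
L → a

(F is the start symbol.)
A grammar is LL(1) if for each non-terminal N with multiple productions, the predict sets of those productions are pairwise disjoint, where PREDICT(N → α) = (FIRST(α) \ {ε}) ∪ (FOLLOW(N) if α ⇒* ε).

Relevant sets:
  FOLLOW(F') = { $ }

For F':
  PREDICT(F' → ';' L F') = { ';' }
  PREDICT(F' → ε) = { $ }
For L:
  PREDICT(L → b) = { 'b' }
  PREDICT(L → d) = { 'd' }
  PREDICT(L → a) = { 'a' }
F has a single production, so nothing to check there.

All predict sets are disjoint. The grammar IS LL(1).

Answer: Yes, the grammar is LL(1).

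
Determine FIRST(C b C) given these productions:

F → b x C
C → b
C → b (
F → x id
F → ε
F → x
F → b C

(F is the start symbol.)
{ 'b' }

FIRST sets of the non-terminals involved (from the grammar, by fixed-point iteration):
  FIRST(C) = { 'b' }

To compute FIRST(C b C), process the symbols left to right:
Symbol C is a non-terminal. Add FIRST(C) \ {ε} = { 'b' }
C is not nullable (ε ∉ FIRST(C)), so stop here.
FIRST(C b C) = { 'b' }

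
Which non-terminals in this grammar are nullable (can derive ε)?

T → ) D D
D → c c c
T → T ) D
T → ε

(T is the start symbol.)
ε-productions: T → ε
So T is immediately nullable.
No further non-terminal can be added: every production for the remaining non-terminals contains a terminal or a non-nullable non-terminal.
Nullable = { 'T' }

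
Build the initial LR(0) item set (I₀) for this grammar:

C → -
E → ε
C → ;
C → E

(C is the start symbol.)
{ [C → . -], [C → . ;], [C → . E], [C' → . C], [E → .] }

First, augment the grammar with C' → C
I₀ = CLOSURE({ [C' → . C] }):
  [C' → . C] has the dot before C: add [C → . -], [C → . ;], [C → . E]
  [C → . E] has the dot before E: add [E → .]
No further items can be added.

I₀ = { [C → . -], [C → . ;], [C → . E], [C' → . C], [E → .] }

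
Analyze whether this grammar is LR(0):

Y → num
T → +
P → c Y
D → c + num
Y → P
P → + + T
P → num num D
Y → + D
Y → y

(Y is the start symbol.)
A grammar is LR(0) if no state in the canonical LR(0) collection has:
  - both a shift item (dot before a terminal) and a complete item (shift-reduce conflict), or
  - two or more complete items (reduce-reduce conflict; the accept item [Y' → Y .] counts as a complete item here).

Augment with Y' → Y and build the canonical LR(0) collection (I0 = CLOSURE({[Y' → . Y]}), then GOTO on every symbol after a dot until no new states appear). It has 17 states:
  I0: { [P → . + + T], [P → . c Y], [P → . num num D], [Y → . + D], [Y → . P], [Y → . num], [Y → . y], [Y' → . Y] }  — shift
  I1: { [D → . c + num], [P → + . + T], [Y → + . D] }  — shift
  I2: { [Y → P .] }  — reduce
  I3: { [Y' → Y .] }  — accept
  I4: { [P → . + + T], [P → . c Y], [P → . num num D], [P → c . Y], [Y → . + D], [Y → . P], [Y → . num], [Y → . y] }  — shift
  I5: { [P → num . num D], [Y → num .] }  — shift, reduce
  I6: { [Y → y .] }  — reduce
  I7: { [D → . c + num], [P → num num . D] }  — shift
  I8: { [P → num num D .] }  — reduce
  I9: { [D → c . + num] }  — shift
  I10: { [D → c + . num] }  — shift
  I11: { [D → c + num .] }  — reduce
  I12: { [P → c Y .] }  — reduce
  I13: { [P → + + . T], [T → . +] }  — shift
  I14: { [Y → + D .] }  — reduce
  I15: { [T → + .] }  — reduce
  I16: { [P → + + T .] }  — reduce

Conflict in state I5:
  Shift-reduce conflict between [Y → num .] and [P → num . num D]
So the grammar is NOT LR(0).

Answer: No. Shift-reduce conflict between [Y → num .] and [P → num . num D]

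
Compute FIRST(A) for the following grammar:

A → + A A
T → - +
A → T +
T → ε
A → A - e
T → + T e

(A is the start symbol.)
FIRST sets of the other non-terminals involved (by the same procedure, iterated to a fixed point):
  FIRST(T) = { '+', '-', ε }

From A → + A A:
  - '+' is a terminal: add '+' and stop
From A → T +:
  - T is a non-terminal: add FIRST(T) \ {ε} = { '+', '-' }
    T is nullable, so continue to the next symbol
  - '+' is a terminal: add '+' and stop
From A → A - e:
  - A is the symbol being defined: contributes nothing new
    A is not nullable, so stop

Collecting: FIRST(A) = { '+', '-' }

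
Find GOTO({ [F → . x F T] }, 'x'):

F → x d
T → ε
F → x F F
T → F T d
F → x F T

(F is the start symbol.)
GOTO(I, 'x') = CLOSURE({ [A → αX.β] : [A → α.Xβ] ∈ I, X = 'x' })

Items with dot before 'x', with the dot advanced:
  [F → . x F T] → [F → x . F T]
Closure of the advanced items:
  [F → x . F T] has the dot before F: add [F → . x d], [F → . x F F], [F → . x F T]

GOTO = { [F → . x F F], [F → . x F T], [F → . x d], [F → x . F T] }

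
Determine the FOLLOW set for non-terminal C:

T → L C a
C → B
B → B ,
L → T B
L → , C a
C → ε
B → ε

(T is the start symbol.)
{ 'a' }

To compute FOLLOW(C), find every occurrence of C on a right-hand side N → α C β: add FIRST(β) \ {ε}, and if β is empty or nullable also add FOLLOW(N). Iterate to a fixed point.

In T → L C a: C is followed by a, add FIRST(a) \ {ε} = { 'a' }
In L → , C a: C is followed by a, add FIRST(a) \ {ε} = { 'a' }

Taking the union: FOLLOW(C) = { 'a' }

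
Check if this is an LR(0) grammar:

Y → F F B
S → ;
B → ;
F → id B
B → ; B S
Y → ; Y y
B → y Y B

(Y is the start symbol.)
Augment with Y' → Y and build the canonical LR(0) collection (I0 = CLOSURE({[Y' → . Y]}), then GOTO on every symbol after a dot until no new states appear). It has 17 states:
  I0: { [F → . id B], [Y → . ; Y y], [Y → . F F B], [Y' → . Y] }  — shift
  I1: { [F → . id B], [Y → . ; Y y], [Y → . F F B], [Y → ; . Y y] }  — shift
  I2: { [F → . id B], [Y → F . F B] }  — shift
  I3: { [Y' → Y .] }  — accept
  I4: { [B → . ; B S], [B → . ;], [B → . y Y B], [F → id . B] }  — shift
  I5: { [B → . ; B S], [B → . ;], [B → . y Y B], [B → ; . B S], [B → ; .] }  — shift, reduce
  I6: { [F → id B .] }  — reduce
  I7: { [B → y . Y B], [F → . id B], [Y → . ; Y y], [Y → . F F B] }  — shift
  I8: { [B → . ; B S], [B → . ;], [B → . y Y B], [B → y Y . B] }  — shift
  I9: { [B → y Y B .] }  — reduce
  I10: { [B → ; B . S], [S → . ;] }  — shift
  I11: { [S → ; .] }  — reduce
  I12: { [B → ; B S .] }  — reduce
  I13: { [B → . ; B S], [B → . ;], [B → . y Y B], [Y → F F . B] }  — shift
  I14: { [Y → F F B .] }  — reduce
  I15: { [Y → ; Y . y] }  — shift
  I16: { [Y → ; Y y .] }  — reduce

Conflict in state I5:
  Shift-reduce conflict between [B → ; .] and [B → . ;]
So the grammar is NOT LR(0).

Answer: No. Shift-reduce conflict between [B → ; .] and [B → . ;]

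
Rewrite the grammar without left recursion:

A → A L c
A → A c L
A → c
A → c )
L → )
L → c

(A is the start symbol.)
A → c A'
A → c ) A'
A' → L c A'
A' → c L A'
A' → ε
L → )
L → c

A is directly left-recursive. The standard transformation for
  A → A α₁ | ... | A α_m | β₁ | ... | β_n
is
  A  → β₁ A' | ... | β_n A'
  A' → α₁ A' | ... | α_m A' | ε

A → c becomes A → c A'
A → c ) becomes A → c ) A'
A → A L c becomes A' → L c A'
A → A c L becomes A' → c L A'
Add A' → ε

Productions for other non-terminals are unchanged:
  L → )
  L → c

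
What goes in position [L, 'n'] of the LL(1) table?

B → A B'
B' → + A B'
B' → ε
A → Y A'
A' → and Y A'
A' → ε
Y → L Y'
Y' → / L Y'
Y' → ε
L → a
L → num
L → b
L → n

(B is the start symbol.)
L → n

To find M[L, 'n'], we find productions for L where 'n' is in the predict set (PREDICT(N → α) = (FIRST(α) \ {ε}) ∪ (FOLLOW(N) if α ⇒* ε)).

L → a: PREDICT = { 'a' }
L → num: PREDICT = { 'num' }
L → b: PREDICT = { 'b' }
L → n: PREDICT = { 'n' }
  'n' is in predict set, so this production goes in M[L, 'n']

M[L, 'n'] = L → n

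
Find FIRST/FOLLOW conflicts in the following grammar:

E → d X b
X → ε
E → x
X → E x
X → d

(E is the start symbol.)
Nullable non-terminals: X.
FIRST sets used below: FIRST(E) = { 'd', 'x' }

X: nullable alternative(s) X → ε; FOLLOW(X) = { 'b' }
  X → ε: FIRST \ {ε} = { } — this is the only nullable alternative, skip
  X → E x: FIRST \ {ε} = { 'd', 'x' } — disjoint from FOLLOW(X)
  X → d: FIRST \ {ε} = { 'd' } — disjoint from FOLLOW(X)

E has no nullable alternative, so no FIRST/FOLLOW check is needed there.

No FIRST/FOLLOW conflicts found.

Answer: No FIRST/FOLLOW conflicts.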